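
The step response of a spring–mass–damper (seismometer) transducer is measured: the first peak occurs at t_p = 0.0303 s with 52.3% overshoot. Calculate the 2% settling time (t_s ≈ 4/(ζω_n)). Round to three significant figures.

t_s ≈ 0.187 s

From the overshoot, ζ = −ln(OS)/√(π²+ln²(OS)) = 0.202.
t_p = π/ω_d ⇒ ω_d = 104 rad/s; then ω_n = ω_d/√(1−ζ²) = 106 rad/s.
t_s ≈ 4/(ζω_n) = 4/(0.202·106) = 0.187 s.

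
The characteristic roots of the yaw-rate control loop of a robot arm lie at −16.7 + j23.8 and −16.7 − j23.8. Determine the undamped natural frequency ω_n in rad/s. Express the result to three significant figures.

The poles are at −σ ± jω_d with σ = 16.7 and ω_d = 23.8, so ω_n = √(σ²+ω_d²) = 29.1 rad/s and ζ = σ/ω_n = 0.574.

ω_n ≈ 29.1 rad/s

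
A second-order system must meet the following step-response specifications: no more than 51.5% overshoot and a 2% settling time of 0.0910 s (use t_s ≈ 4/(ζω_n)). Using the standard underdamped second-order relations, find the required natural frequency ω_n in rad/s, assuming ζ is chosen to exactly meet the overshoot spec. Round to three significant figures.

From %OS = 100·exp(−πζ/√(1−ζ²)), invert to get ζ = −ln(OS)/√(π² + ln²(OS)) with OS = 0.515.
−ln 0.515 = 0.6636, so ζ = 0.6636/√(π² + 0.4403) = 0.207.
From t_s ≈ 4/(ζω_n): ω_n = 4/(ζ·t_s) = 4/(0.207·0.0910) = 213 rad/s.

ω_n ≈ 213 rad/s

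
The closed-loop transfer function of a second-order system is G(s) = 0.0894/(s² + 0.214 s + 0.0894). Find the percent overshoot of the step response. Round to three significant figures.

Comparing the denominator to s² + 2ζω_n s + ω_n²: ω_n = √0.0894 = 0.299 rad/s, and 2ζω_n = 0.214 so ζ = 0.214/(2·0.299) = 0.358.
Overshoot: exp(−π·0.358/√(1−0.358²)) = 0.300, i.e. 30.0%.

%OS ≈ 30.0%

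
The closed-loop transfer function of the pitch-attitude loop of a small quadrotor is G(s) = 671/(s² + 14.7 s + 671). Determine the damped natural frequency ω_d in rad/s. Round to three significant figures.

ω_d ≈ 24.8 rad/s

ω_n = √671 = 25.9 rad/s; ζ = 14.7/(2·25.9) = 0.284.
ω_d = 25.9·√(1 − 0.284²) = 24.8 rad/s.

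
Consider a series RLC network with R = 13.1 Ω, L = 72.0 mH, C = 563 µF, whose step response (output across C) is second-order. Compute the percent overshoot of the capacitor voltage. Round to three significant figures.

%OS ≈ 10.7%

For a series RLC circuit (capacitor voltage as output), ω_n = 1/√(LC) = 1/√(72.0 mH · 563 µF) = 157 rad/s.
ζ = (R/2)·√(C/L) = (13.1/2)·√(563 µF/72.0 mH) = 0.579.
%OS = 100·exp(−πζ/√(1−ζ²)) = 10.7%.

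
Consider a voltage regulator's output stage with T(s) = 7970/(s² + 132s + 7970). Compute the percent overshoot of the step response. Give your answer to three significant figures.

ω_n = √7970 = 89.3 rad/s; ζ = 132/(2·89.3) = 0.739.
%OS = 100 e^{−πζ/√(1−ζ²)} with ζ = 0.739 gives 3.18%.

%OS ≈ 3.18%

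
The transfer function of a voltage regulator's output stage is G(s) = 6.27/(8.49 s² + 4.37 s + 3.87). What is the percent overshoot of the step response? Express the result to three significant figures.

%OS ≈ 27.4%

Dividing through by 8.49: denominator becomes s² + 0.5147 s + 0.4558.
So ω_n = √0.4558 = 0.675 rad/s and ζ = 0.5147/(2·0.675) = 0.381.
%OS = 100·exp(−πζ/√(1−ζ²)) = 27.4%.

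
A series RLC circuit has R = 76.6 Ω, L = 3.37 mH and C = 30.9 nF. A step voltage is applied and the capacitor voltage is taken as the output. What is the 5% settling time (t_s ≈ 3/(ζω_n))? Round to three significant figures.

For a series RLC circuit (capacitor voltage as output), ω_n = 1/√(LC) = 1/√(3.37 mH · 30.9 nF) = 98000 rad/s.
ζ = (R/2)·√(C/L) = (76.6/2)·√(30.9 nF/3.37 mH) = 0.116.
t_s ≈ 3/(ζω_n) = 0.000264 s.

t_s ≈ 0.000264 s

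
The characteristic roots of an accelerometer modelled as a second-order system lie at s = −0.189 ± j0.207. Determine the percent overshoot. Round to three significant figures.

%OS ≈ 5.68%

The poles are at −σ ± jω_d with σ = 0.189 and ω_d = 0.207, so ω_n = √(σ²+ω_d²) = 0.280 rad/s and ζ = σ/ω_n = 0.674.
%OS = 100·exp(−πζ/√(1−ζ²)) = 5.68%.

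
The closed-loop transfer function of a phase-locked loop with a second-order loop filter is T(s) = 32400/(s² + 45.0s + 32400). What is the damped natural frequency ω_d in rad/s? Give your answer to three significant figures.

ω_d ≈ 179 rad/s

Matching coefficients with s² + 2ζω_n s + ω_n² gives ω_n² = 32400 ⇒ ω_n = 180 rad/s, and ζ = 45.0/(2ω_n) = 0.125.
ω_d = 180·√(1 − 0.125²) = 179 rad/s.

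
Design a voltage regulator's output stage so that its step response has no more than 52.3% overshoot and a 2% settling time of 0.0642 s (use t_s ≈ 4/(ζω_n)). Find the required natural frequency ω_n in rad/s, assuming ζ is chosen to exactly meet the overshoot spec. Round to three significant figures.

Inverting the overshoot relation: ζ = |ln 0.523|/√(π² + ln²0.523) = 0.202.
From t_s ≈ 4/(ζω_n): ω_n = 4/(ζ·t_s) = 4/(0.202·0.0642) = 308 rad/s.

ω_n ≈ 308 rad/s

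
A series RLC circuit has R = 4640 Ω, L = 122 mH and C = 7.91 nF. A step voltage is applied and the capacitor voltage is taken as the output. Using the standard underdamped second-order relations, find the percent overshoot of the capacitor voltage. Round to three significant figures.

For a series RLC circuit (capacitor voltage as output), ω_n = 1/√(LC) = 1/√(122 mH · 7.91 nF) = 32200 rad/s.
ζ = (R/2)·√(C/L) = (4640/2)·√(7.91 nF/122 mH) = 0.591.
%OS = 100·exp(−πζ/√(1−ζ²)) = 10.0%.

%OS ≈ 10.0%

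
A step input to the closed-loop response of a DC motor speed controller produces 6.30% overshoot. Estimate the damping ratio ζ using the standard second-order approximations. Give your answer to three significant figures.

Inverting the overshoot relation: ζ = |ln 0.0630|/√(π² + ln²0.0630) = 0.661.

ζ ≈ 0.661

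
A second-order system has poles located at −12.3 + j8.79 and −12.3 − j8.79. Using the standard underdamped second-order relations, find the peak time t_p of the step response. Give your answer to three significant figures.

t_p ≈ 0.357 s

t_p = π/ω_d with ω_d = 8.79 (the imaginary part), so t_p = 0.357 s.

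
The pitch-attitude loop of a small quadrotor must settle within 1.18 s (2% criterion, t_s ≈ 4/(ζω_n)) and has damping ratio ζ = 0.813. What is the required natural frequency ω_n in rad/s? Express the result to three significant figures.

ω_n ≈ 4.17 rad/s

Rearranging t_s ≈ 4/(ζω_n) gives ω_n = 4/(ζ·t_s) = 4/(0.813 × 1.18) = 4.17 rad/s.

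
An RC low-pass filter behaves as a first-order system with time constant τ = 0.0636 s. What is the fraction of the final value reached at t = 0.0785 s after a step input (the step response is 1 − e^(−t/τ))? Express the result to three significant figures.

y(t)/y_∞ = 1 − e^(−t/τ) = 1 − e^(−0.0785/0.0636) = 1 − e^(−1.23) = 0.709.

y/y_∞ ≈ 0.709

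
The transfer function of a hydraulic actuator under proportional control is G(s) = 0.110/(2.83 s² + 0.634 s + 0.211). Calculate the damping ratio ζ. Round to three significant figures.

Dividing through by 2.83: denominator becomes s² + 0.2240 s + 0.07456.
So ω_n = √0.07456 = 0.273 rad/s and ζ = 0.2240/(2·0.273) = 0.410.

ζ ≈ 0.410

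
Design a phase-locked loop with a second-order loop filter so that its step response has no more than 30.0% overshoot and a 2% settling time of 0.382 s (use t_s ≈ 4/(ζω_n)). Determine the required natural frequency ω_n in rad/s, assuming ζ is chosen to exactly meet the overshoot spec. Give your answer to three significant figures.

ω_n ≈ 29.3 rad/s

ζ = −ln(OS)/√(π² + (ln OS)²). With OS = 0.300, ln OS = −1.204 and ζ = 1.204/3.364 = 0.358.
Then ω_n = 4/(ζ t_s) = 4/(0.358 × 0.382) = 29.3 rad/s.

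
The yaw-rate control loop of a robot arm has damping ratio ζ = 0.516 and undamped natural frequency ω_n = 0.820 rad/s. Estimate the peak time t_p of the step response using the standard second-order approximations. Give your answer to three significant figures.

The damped frequency is ω_d = ω_n√(1−ζ²) = 0.820·√(1−0.266) = 0.702 rad/s.
Peak time t_p = π/ω_d = π/0.702 = 4.47 s.

t_p ≈ 4.47 s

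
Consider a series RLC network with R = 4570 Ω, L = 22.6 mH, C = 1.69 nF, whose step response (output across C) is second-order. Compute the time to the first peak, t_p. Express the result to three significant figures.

t_p ≈ 0.0000249 s

For a series RLC circuit (capacitor voltage as output), ω_n = 1/√(LC) = 1/√(22.6 mH · 1.69 nF) = 162000 rad/s.
ζ = (R/2)·√(C/L) = (4570/2)·√(1.69 nF/22.6 mH) = 0.625.
The damped frequency ω_d = ω_n√(1−ζ²) = 126000 rad/s. t_p = π/ω_d = 0.0000249 s.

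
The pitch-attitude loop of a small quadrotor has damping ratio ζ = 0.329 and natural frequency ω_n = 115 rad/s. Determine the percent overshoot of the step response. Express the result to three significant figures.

%OS ≈ 33.5%

For an underdamped second-order system, %OS = 100·exp(−πζ/√(1−ζ²)).
πζ/√(1−ζ²) = π·0.329/√(1−0.108) = 1.095, so %OS = 100·e^(−1.095) = 33.5%.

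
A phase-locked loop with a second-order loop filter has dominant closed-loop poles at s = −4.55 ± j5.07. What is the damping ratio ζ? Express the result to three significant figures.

|pole| = ω_n = √(4.55² + 5.07²) = 6.81 rad/s; ζ = cos θ = σ/ω_n = 0.668.

ζ ≈ 0.668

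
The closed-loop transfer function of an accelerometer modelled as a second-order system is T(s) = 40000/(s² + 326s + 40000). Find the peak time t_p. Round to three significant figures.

t_p ≈ 0.0271 s

Comparing the denominator to s² + 2ζω_n s + ω_n²: ω_n = √40000 = 200 rad/s, and 2ζω_n = 326 so ζ = 326/(2·200) = 0.815.
The damped frequency ω_d = ω_n√(1−ζ²) = 116 rad/s. Then t_p = π/ω_d = 0.0271 s.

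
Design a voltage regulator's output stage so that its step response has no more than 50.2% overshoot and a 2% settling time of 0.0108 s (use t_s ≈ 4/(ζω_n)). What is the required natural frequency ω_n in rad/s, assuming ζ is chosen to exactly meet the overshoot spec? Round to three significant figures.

ω_n ≈ 1730 rad/s

From %OS = 100·exp(−πζ/√(1−ζ²)), invert to get ζ = −ln(OS)/√(π² + ln²(OS)) with OS = 0.502.
−ln 0.502 = 0.6892, so ζ = 0.6892/√(π² + 0.4749) = 0.214.
From t_s ≈ 4/(ζω_n): ω_n = 4/(ζ·t_s) = 4/(0.214·0.0108) = 1730 rad/s.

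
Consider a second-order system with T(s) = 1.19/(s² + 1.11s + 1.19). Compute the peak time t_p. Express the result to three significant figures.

t_p ≈ 3.35 s

ω_n = √1.19 = 1.09 rad/s; ζ = 1.11/(2·1.09) = 0.509.
ω_d = ω_n√(1−ζ²) = 0.939 rad/s. Then t_p = π/ω_d = 3.35 s.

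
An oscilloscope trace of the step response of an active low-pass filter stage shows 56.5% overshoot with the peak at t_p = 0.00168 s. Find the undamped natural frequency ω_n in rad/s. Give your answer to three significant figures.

ω_n ≈ 1900 rad/s

The overshoot fixes ζ = −ln(OS)/√(π²+ln²(OS)) = 0.179.
t_p = π/ω_d ⇒ ω_d = 1870 rad/s; then ω_n = ω_d/√(1−ζ²) = 1900 rad/s.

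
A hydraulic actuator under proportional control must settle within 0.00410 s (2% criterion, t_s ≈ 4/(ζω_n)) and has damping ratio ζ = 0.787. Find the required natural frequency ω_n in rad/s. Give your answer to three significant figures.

Rearranging t_s ≈ 4/(ζω_n) gives ω_n = 4/(ζ·t_s) = 4/(0.787 × 0.00410) = 1240 rad/s.

ω_n ≈ 1240 rad/s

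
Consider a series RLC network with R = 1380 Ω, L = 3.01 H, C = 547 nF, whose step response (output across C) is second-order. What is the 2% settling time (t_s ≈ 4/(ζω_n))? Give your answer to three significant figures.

t_s ≈ 0.0174 s

For a series RLC circuit (capacitor voltage as output), ω_n = 1/√(LC) = 1/√(3.01 H · 547 nF) = 779 rad/s.
ζ = (R/2)·√(C/L) = (1380/2)·√(547 nF/3.01 H) = 0.294.
t_s ≈ 4/(ζω_n) = 0.0174 s.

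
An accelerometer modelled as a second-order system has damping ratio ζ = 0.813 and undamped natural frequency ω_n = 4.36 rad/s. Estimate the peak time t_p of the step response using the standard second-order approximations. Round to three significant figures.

The damped frequency is ω_d = ω_n√(1−ζ²) = 4.36·√(1−0.661) = 2.54 rad/s.
Peak time t_p = π/ω_d = π/2.54 = 1.24 s.

t_p ≈ 1.24 s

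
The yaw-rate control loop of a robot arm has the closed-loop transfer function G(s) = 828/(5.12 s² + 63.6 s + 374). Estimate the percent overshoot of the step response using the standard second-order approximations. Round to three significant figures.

%OS ≈ 3.60%

Dividing through by 5.12: denominator becomes s² + 12.42 s + 73.05.
So ω_n = √73.05 = 8.55 rad/s and ζ = 12.42/(2·8.55) = 0.727.
%OS = 100·exp(−πζ/√(1−ζ²)) = 3.60%.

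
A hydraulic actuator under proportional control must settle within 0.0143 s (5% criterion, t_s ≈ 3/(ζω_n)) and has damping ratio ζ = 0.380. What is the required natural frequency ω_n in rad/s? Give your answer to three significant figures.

Rearranging t_s ≈ 3/(ζω_n) gives ω_n = 3/(ζ·t_s) = 3/(0.380 × 0.0143) = 552 rad/s.

ω_n ≈ 552 rad/s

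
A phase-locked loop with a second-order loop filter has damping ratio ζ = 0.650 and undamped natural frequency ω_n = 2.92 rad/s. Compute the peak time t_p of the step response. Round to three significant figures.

The damped frequency is ω_d = ω_n√(1−ζ²) = 2.92·√(1−0.423) = 2.22 rad/s.
Peak time t_p = π/ω_d = π/2.22 = 1.42 s.

t_p ≈ 1.42 s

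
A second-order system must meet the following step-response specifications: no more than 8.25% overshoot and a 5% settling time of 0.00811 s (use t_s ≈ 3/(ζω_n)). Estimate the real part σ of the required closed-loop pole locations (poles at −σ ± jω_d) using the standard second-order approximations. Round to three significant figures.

σ ≈ 370

The settling-time spec alone fixes σ = ζω_n = 3/t_s = 3/0.00811 = 370.
(Overshoot then fixes ζ = 0.622 and hence ω_d = σ·√(1−ζ²)/ζ = 466 rad/s.)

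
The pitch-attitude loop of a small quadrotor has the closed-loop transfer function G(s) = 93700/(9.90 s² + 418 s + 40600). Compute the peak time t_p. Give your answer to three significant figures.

t_p ≈ 0.0520 s

Dividing through by 9.90: denominator becomes s² + 42.22 s + 4101.
So ω_n = √4101 = 64.0 rad/s and ζ = 42.22/(2·64.0) = 0.330.
ω_d = ω_n√(1−ζ²) = 60.5 rad/s. t_p = π/ω_d = 0.0520 s.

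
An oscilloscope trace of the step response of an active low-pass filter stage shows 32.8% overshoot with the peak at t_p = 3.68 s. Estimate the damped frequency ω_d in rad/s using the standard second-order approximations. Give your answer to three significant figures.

ω_d ≈ 0.854 rad/s

t_p = π/ω_d, so ω_d = π/3.68 = 0.854 rad/s.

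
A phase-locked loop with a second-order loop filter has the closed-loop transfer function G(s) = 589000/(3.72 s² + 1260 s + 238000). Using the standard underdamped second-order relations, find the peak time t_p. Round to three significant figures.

t_p ≈ 0.0167 s

Dividing through by 3.72: denominator becomes s² + 338.7 s + 63980.
So ω_n = √63980 = 253 rad/s and ζ = 338.7/(2·253) = 0.670.
ω_d = ω_n√(1−ζ²) = 188 rad/s. t_p = π/ω_d = 0.0167 s.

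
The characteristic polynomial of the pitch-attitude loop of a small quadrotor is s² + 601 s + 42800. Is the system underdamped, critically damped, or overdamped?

a² − 4b = 190000 > 0 (two distinct real roots); the system is overdamped.

overdamped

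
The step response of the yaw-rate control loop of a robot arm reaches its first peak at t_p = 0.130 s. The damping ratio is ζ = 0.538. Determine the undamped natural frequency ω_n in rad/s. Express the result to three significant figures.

ω_n ≈ 28.7 rad/s

Peak time t_p = π/ω_d, so ω_d = π/t_p = π/0.130 = 24.2 rad/s.
ω_n = ω_d/√(1−ζ²) = 24.2/√0.711 = 28.7 rad/s.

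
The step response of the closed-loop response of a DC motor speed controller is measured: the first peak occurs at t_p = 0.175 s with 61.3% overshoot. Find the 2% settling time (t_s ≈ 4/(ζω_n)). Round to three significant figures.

t_s ≈ 1.43 s

ζ from %OS: ζ = |ln 0.613|/√(π²+ln²0.613) = 0.154.
From t_p = π/ω_d, ω_d = π/0.175 = 18.0 rad/s, so ω_n = ω_d/√(1−ζ²) = 18.2 rad/s.
t_s ≈ 4/(ζω_n) = 4/(0.154·18.2) = 1.43 s.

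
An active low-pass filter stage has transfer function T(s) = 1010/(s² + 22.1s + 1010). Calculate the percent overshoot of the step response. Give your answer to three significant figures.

ω_n = √1010 = 31.8 rad/s; ζ = 22.1/(2·31.8) = 0.348.
Overshoot: exp(−π·0.348/√(1−0.348²)) = 0.312, i.e. 31.2%.

%OS ≈ 31.2%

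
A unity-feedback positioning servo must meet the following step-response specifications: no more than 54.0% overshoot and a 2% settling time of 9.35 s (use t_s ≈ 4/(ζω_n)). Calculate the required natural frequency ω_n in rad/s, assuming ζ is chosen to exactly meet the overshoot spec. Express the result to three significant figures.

From %OS = 100·exp(−πζ/√(1−ζ²)), invert to get ζ = −ln(OS)/√(π² + ln²(OS)) with OS = 0.540.
−ln 0.540 = 0.6162, so ζ = 0.6162/√(π² + 0.3797) = 0.192.
Then ω_n = 4/(ζ t_s) = 4/(0.192 × 9.35) = 2.22 rad/s.

ω_n ≈ 2.22 rad/s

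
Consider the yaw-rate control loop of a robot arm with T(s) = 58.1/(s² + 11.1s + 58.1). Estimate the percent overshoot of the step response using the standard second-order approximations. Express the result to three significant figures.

ω_n = √58.1 = 7.62 rad/s; ζ = 11.1/(2·7.62) = 0.728.
Overshoot: exp(−π·0.728/√(1−0.728²)) = 0.0355, i.e. 3.55%.

%OS ≈ 3.55%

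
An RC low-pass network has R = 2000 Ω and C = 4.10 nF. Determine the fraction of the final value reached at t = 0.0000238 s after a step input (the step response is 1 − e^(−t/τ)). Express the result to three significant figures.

y/y_∞ ≈ 0.945

τ = RC = 2000 × 4.10 nF = 0.00000820 s.
y(t)/y_∞ = 1 − e^(−t/τ) = 1 − e^(−0.0000238/0.00000820) = 1 − e^(−2.90) = 0.945.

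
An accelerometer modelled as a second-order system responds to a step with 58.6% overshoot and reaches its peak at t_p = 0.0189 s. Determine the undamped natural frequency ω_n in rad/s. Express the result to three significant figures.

ζ from %OS: ζ = |ln 0.586|/√(π²+ln²0.586) = 0.168.
From t_p = π/ω_d, ω_d = π/0.0189 = 166 rad/s, so ω_n = ω_d/√(1−ζ²) = 169 rad/s.

ω_n ≈ 169 rad/s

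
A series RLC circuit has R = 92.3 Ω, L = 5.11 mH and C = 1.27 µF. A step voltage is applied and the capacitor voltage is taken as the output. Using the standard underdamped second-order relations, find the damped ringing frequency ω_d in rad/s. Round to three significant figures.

For a series RLC circuit (capacitor voltage as output), ω_n = 1/√(LC) = 1/√(5.11 mH · 1.27 µF) = 12400 rad/s.
ζ = (R/2)·√(C/L) = (92.3/2)·√(1.27 µF/5.11 mH) = 0.728.
The damped frequency ω_d = ω_n√(1−ζ²) = 8520 rad/s.

ω_d ≈ 8520 rad/s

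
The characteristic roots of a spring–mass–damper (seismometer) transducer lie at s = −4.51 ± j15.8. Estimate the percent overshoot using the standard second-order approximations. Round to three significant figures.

With σ = 4.51, ω_d = 15.8: ω_n = √(σ²+ω_d²) = 16.4 rad/s, ζ = σ/ω_n = 0.274.
%OS = 100 e^{−πζ/√(1−ζ²)} with ζ = 0.274 gives 40.8%.

%OS ≈ 40.8%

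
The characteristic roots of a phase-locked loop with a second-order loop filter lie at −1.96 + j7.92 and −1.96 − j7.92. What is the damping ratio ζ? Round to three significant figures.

With σ = 1.96, ω_d = 7.92: ω_n = √(σ²+ω_d²) = 8.16 rad/s, ζ = σ/ω_n = 0.240.

ζ ≈ 0.240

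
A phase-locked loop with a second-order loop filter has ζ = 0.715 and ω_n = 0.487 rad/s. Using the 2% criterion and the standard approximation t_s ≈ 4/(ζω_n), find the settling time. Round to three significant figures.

t_s ≈ 11.5 s

t_s ≈ 4/(ζω_n) = 4/(0.715 × 0.487) = 11.5 s.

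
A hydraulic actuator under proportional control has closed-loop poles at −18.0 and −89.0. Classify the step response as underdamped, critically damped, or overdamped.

Since the poles are distinct, negative and real, the response is overdamped.

overdamped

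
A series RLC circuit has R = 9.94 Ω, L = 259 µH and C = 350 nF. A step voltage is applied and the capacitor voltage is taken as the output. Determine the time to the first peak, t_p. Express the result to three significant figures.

t_p ≈ 0.0000304 s

For a series RLC circuit (capacitor voltage as output), ω_n = 1/√(LC) = 1/√(259 µH · 350 nF) = 105000 rad/s.
ζ = (R/2)·√(C/L) = (9.94/2)·√(350 nF/259 µH) = 0.183.
ω_d = 105000·√(1 − 0.183²) = 103000 rad/s. t_p = π/ω_d = 0.0000304 s.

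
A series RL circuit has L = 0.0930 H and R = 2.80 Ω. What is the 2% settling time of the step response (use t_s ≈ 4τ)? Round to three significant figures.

τ = L/R = 0.0930/2.80 = 0.0332 s.
t_s ≈ 4τ = 0.133 s.

t_s ≈ 0.133 s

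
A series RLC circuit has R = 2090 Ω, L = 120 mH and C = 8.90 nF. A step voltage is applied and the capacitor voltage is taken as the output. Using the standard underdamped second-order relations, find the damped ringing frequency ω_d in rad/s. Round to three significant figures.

For a series RLC circuit (capacitor voltage as output), ω_n = 1/√(LC) = 1/√(120 mH · 8.90 nF) = 30600 rad/s.
ζ = (R/2)·√(C/L) = (2090/2)·√(8.90 nF/120 mH) = 0.285.
ω_d = ω_n√(1−ζ²) = 29300 rad/s.

ω_d ≈ 29300 rad/s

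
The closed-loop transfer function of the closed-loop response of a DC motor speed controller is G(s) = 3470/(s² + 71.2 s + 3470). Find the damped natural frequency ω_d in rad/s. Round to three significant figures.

Comparing the denominator to s² + 2ζω_n s + ω_n²: ω_n = √3470 = 58.9 rad/s, and 2ζω_n = 71.2 so ζ = 71.2/(2·58.9) = 0.604.
ω_d = 58.9·√(1 − 0.604²) = 46.9 rad/s.

ω_d ≈ 46.9 rad/s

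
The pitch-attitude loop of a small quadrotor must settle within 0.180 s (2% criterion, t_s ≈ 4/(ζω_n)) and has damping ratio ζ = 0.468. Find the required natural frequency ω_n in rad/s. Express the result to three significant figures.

ω_n ≈ 47.5 rad/s

Rearranging t_s ≈ 4/(ζω_n) gives ω_n = 4/(ζ·t_s) = 4/(0.468 × 0.180) = 47.5 rad/s.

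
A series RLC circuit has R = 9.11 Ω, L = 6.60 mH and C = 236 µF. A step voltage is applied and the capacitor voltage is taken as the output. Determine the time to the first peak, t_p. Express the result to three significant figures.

For a series RLC circuit (capacitor voltage as output), ω_n = 1/√(LC) = 1/√(6.60 mH · 236 µF) = 801 rad/s.
ζ = (R/2)·√(C/L) = (9.11/2)·√(236 µF/6.60 mH) = 0.861.
ω_d = ω_n√(1−ζ²) = 407 rad/s. t_p = π/ω_d = 0.00772 s.

t_p ≈ 0.00772 s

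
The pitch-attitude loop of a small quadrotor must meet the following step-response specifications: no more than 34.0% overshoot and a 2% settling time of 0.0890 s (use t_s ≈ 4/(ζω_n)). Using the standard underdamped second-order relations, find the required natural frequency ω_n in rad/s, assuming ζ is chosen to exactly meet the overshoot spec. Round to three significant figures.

ω_n ≈ 138 rad/s

Inverting the overshoot relation: ζ = |ln 0.340|/√(π² + ln²0.340) = 0.325.
From t_s ≈ 4/(ζω_n): ω_n = 4/(ζ·t_s) = 4/(0.325·0.0890) = 138 rad/s.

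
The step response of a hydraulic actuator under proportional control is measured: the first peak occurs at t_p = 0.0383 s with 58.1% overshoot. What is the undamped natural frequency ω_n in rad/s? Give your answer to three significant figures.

The overshoot fixes ζ = −ln(OS)/√(π²+ln²(OS)) = 0.170.
From t_p = π/ω_d, ω_d = π/0.0383 = 82.0 rad/s, so ω_n = ω_d/√(1−ζ²) = 83.2 rad/s.

ω_n ≈ 83.2 rad/s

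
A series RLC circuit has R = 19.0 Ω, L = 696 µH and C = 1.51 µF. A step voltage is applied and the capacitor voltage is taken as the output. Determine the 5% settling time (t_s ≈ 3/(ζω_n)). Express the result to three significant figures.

t_s ≈ 0.000220 s

For a series RLC circuit (capacitor voltage as output), ω_n = 1/√(LC) = 1/√(696 µH · 1.51 µF) = 30800 rad/s.
ζ = (R/2)·√(C/L) = (19.0/2)·√(1.51 µF/696 µH) = 0.442.
t_s ≈ 3/(ζω_n) = 0.000220 s.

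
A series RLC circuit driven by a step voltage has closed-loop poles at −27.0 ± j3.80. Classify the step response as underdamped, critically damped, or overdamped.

Since the poles form a complex-conjugate pair with nonzero imaginary part, the response is underdamped.

underdamped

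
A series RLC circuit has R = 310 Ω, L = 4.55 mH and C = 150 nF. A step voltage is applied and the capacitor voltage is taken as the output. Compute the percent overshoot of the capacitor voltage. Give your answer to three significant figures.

For a series RLC circuit (capacitor voltage as output), ω_n = 1/√(LC) = 1/√(4.55 mH · 150 nF) = 38300 rad/s.
ζ = (R/2)·√(C/L) = (310/2)·√(150 nF/4.55 mH) = 0.890.
%OS = 100 e^{−πζ/√(1−ζ²)} with ζ = 0.890 gives 0.217%.

%OS ≈ 0.217%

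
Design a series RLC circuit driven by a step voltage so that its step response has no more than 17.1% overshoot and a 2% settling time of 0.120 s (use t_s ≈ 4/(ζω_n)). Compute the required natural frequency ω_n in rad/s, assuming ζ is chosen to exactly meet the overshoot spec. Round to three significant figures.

ω_n ≈ 68.0 rad/s

Inverting the overshoot relation: ζ = |ln 0.171|/√(π² + ln²0.171) = 0.490.
Then ω_n = 4/(ζ t_s) = 4/(0.490 × 0.120) = 68.0 rad/s.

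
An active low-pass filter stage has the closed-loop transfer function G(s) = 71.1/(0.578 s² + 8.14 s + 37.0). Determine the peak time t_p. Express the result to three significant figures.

t_p ≈ 0.827 s

Dividing through by 0.578: denominator becomes s² + 14.08 s + 64.01.
So ω_n = √64.01 = 8.00 rad/s and ζ = 14.08/(2·8.00) = 0.880.
ω_d = 8.00·√(1 − 0.880²) = 3.80 rad/s. t_p = π/ω_d = 0.827 s.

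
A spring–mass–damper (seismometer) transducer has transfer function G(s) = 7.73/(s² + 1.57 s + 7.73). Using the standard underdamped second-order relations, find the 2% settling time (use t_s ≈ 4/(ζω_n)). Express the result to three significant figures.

Matching coefficients with s² + 2ζω_n s + ω_n² gives ω_n² = 7.73 ⇒ ω_n = 2.78 rad/s, and ζ = 1.57/(2ω_n) = 0.282.
t_s ≈ 4/(ζω_n) = 4/(0.282·2.78) = 5.10 s.

t_s ≈ 5.10 s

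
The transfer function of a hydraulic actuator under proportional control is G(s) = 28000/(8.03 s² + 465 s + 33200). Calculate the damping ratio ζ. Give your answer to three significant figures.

Dividing through by 8.03: denominator becomes s² + 57.91 s + 4134.
So ω_n = √4134 = 64.3 rad/s and ζ = 57.91/(2·64.3) = 0.450.

ζ ≈ 0.450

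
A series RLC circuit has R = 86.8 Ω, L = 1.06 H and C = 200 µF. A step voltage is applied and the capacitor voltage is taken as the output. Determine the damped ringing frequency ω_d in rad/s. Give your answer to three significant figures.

For a series RLC circuit (capacitor voltage as output), ω_n = 1/√(LC) = 1/√(1.06 H · 200 µF) = 68.7 rad/s.
ζ = (R/2)·√(C/L) = (86.8/2)·√(200 µF/1.06 H) = 0.596.
ω_d = ω_n√(1−ζ²) = 55.1 rad/s.

ω_d ≈ 55.1 rad/s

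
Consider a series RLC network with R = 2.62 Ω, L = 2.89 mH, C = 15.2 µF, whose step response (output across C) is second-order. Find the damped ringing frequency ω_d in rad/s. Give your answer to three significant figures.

ω_d ≈ 4750 rad/s

For a series RLC circuit (capacitor voltage as output), ω_n = 1/√(LC) = 1/√(2.89 mH · 15.2 µF) = 4770 rad/s.
ζ = (R/2)·√(C/L) = (2.62/2)·√(15.2 µF/2.89 mH) = 0.0950.
ω_d = 4770·√(1 − 0.0950²) = 4750 rad/s.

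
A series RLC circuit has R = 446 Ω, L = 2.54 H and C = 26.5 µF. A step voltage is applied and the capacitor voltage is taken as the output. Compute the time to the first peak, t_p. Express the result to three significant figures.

t_p ≈ 0.0372 s

For a series RLC circuit (capacitor voltage as output), ω_n = 1/√(LC) = 1/√(2.54 H · 26.5 µF) = 122 rad/s.
ζ = (R/2)·√(C/L) = (446/2)·√(26.5 µF/2.54 H) = 0.720.
The damped frequency ω_d = ω_n√(1−ζ²) = 84.5 rad/s. t_p = π/ω_d = 0.0372 s.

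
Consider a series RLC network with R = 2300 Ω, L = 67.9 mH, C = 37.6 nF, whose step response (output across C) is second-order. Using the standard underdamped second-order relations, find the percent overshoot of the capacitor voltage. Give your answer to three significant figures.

For a series RLC circuit (capacitor voltage as output), ω_n = 1/√(LC) = 1/√(67.9 mH · 37.6 nF) = 19800 rad/s.
ζ = (R/2)·√(C/L) = (2300/2)·√(37.6 nF/67.9 mH) = 0.856.
Overshoot: exp(−π·0.856/√(1−0.856²)) = 0.00554, i.e. 0.554%.

%OS ≈ 0.554%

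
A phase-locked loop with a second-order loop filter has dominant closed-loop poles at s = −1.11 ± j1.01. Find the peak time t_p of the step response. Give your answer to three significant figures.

t_p ≈ 3.11 s

t_p = π/ω_d with ω_d = 1.01 (the imaginary part), so t_p = 3.11 s.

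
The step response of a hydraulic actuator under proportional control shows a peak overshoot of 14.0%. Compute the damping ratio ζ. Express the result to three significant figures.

ζ ≈ 0.531

ζ = −ln(OS)/√(π² + (ln OS)²). With OS = 0.140, ln OS = −1.966 and ζ = 1.966/3.706 = 0.531.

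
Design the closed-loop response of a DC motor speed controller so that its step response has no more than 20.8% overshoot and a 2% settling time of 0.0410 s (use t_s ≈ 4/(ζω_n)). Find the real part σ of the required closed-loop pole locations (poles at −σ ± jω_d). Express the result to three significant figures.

The settling-time spec alone fixes σ = ζω_n = 4/t_s = 4/0.0410 = 97.6.
(Overshoot then fixes ζ = 0.447 and hence ω_d = σ·√(1−ζ²)/ζ = 195 rad/s.)

σ ≈ 97.6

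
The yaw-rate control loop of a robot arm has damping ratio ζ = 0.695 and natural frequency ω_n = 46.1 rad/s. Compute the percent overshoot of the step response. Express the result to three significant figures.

For an underdamped second-order system, %OS = 100·exp(−πζ/√(1−ζ²)).
πζ/√(1−ζ²) = π·0.695/√(1−0.483) = 3.037, so %OS = 100·e^(−3.037) = 4.80%.

%OS ≈ 4.80%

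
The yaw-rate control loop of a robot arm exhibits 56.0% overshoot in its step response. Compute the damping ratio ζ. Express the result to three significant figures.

ζ = −ln(OS)/√(π² + (ln OS)²). With OS = 0.560, ln OS = −0.5798 and ζ = 0.5798/3.195 = 0.181.

ζ ≈ 0.181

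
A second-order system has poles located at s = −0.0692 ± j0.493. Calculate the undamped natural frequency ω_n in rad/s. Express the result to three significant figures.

ω_n ≈ 0.498 rad/s

|pole| = ω_n = √(0.0692² + 0.493²) = 0.498 rad/s; ζ = cos θ = σ/ω_n = 0.139.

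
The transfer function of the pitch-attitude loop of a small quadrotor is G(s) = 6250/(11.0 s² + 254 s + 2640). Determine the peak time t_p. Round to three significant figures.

t_p ≈ 0.304 s

Dividing through by 11.0: denominator becomes s² + 23.09 s + 240.0.
So ω_n = √240.0 = 15.5 rad/s and ζ = 23.09/(2·15.5) = 0.745.
The damped frequency ω_d = ω_n√(1−ζ²) = 10.3 rad/s. t_p = π/ω_d = 0.304 s.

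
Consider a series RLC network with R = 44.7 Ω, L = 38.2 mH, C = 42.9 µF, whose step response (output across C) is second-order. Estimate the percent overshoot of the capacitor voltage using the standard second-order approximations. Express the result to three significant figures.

%OS ≈ 2.87%

For a series RLC circuit (capacitor voltage as output), ω_n = 1/√(LC) = 1/√(38.2 mH · 42.9 µF) = 781 rad/s.
ζ = (R/2)·√(C/L) = (44.7/2)·√(42.9 µF/38.2 mH) = 0.749.
Overshoot: exp(−π·0.749/√(1−0.749²)) = 0.0287, i.e. 2.87%.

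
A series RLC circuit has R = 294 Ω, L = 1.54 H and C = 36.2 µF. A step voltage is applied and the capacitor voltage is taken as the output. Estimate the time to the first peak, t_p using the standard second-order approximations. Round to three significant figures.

t_p ≈ 0.0334 s

For a series RLC circuit (capacitor voltage as output), ω_n = 1/√(LC) = 1/√(1.54 H · 36.2 µF) = 134 rad/s.
ζ = (R/2)·√(C/L) = (294/2)·√(36.2 µF/1.54 H) = 0.713.
The damped frequency ω_d = ω_n√(1−ζ²) = 93.9 rad/s. t_p = π/ω_d = 0.0334 s.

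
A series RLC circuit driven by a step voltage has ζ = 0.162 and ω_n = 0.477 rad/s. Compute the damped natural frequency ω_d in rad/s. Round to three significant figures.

ω_d = ω_n√(1−ζ²) = 0.477·√0.974 = 0.471 rad/s.

ω_d ≈ 0.471 rad/s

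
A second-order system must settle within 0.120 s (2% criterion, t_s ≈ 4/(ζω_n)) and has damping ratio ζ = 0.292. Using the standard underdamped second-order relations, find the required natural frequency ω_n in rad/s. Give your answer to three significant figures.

ω_n ≈ 114 rad/s

Rearranging t_s ≈ 4/(ζω_n) gives ω_n = 4/(ζ·t_s) = 4/(0.292 × 0.120) = 114 rad/s.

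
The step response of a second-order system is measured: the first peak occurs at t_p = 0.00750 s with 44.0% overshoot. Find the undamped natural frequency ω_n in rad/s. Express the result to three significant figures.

ζ from %OS: ζ = |ln 0.440|/√(π²+ln²0.440) = 0.253.
t_p = π/ω_d ⇒ ω_d = 419 rad/s; then ω_n = ω_d/√(1−ζ²) = 433 rad/s.

ω_n ≈ 433 rad/s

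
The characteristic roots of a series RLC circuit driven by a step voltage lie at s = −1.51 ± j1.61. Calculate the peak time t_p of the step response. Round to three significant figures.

t_p = π/ω_d with ω_d = 1.61 (the imaginary part), so t_p = 1.95 s.

t_p ≈ 1.95 s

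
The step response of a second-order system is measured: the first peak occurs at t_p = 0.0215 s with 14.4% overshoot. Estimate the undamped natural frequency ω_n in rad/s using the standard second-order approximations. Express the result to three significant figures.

ζ from %OS: ζ = |ln 0.144|/√(π²+ln²0.144) = 0.525.
t_p = π/ω_d ⇒ ω_d = 146 rad/s; then ω_n = ω_d/√(1−ζ²) = 172 rad/s.

ω_n ≈ 172 rad/s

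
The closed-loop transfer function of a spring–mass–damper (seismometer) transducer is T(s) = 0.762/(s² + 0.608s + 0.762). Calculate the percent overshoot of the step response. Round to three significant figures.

Matching coefficients with s² + 2ζω_n s + ω_n² gives ω_n² = 0.762 ⇒ ω_n = 0.873 rad/s, and ζ = 0.608/(2ω_n) = 0.348.
%OS = 100·exp(−πζ/√(1−ζ²)) = 31.1%.

%OS ≈ 31.1%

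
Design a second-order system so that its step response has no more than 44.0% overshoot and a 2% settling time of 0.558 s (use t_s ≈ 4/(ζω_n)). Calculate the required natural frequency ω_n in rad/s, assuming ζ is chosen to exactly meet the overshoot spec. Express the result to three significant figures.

From %OS = 100·exp(−πζ/√(1−ζ²)), invert to get ζ = −ln(OS)/√(π² + ln²(OS)) with OS = 0.440.
−ln 0.440 = 0.8210, so ζ = 0.8210/√(π² + 0.6740) = 0.253.
From t_s ≈ 4/(ζω_n): ω_n = 4/(ζ·t_s) = 4/(0.253·0.558) = 28.4 rad/s.

ω_n ≈ 28.4 rad/s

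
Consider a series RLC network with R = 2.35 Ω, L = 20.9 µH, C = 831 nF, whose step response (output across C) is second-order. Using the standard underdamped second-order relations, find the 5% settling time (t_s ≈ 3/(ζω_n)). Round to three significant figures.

For a series RLC circuit (capacitor voltage as output), ω_n = 1/√(LC) = 1/√(20.9 µH · 831 nF) = 240000 rad/s.
ζ = (R/2)·√(C/L) = (2.35/2)·√(831 nF/20.9 µH) = 0.234.
t_s ≈ 3/(ζω_n) = 0.0000534 s.

t_s ≈ 0.0000534 s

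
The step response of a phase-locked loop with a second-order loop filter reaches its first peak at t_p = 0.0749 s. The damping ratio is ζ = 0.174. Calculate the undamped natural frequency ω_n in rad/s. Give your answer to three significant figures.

ω_n ≈ 42.6 rad/s

Peak time t_p = π/ω_d, so ω_d = π/t_p = π/0.0749 = 41.9 rad/s.
ω_n = ω_d/√(1−ζ²) = 41.9/√0.970 = 42.6 rad/s.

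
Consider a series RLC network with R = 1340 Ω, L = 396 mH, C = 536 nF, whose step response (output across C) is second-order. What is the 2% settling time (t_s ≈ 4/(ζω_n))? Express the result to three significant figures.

t_s ≈ 0.00236 s

For a series RLC circuit (capacitor voltage as output), ω_n = 1/√(LC) = 1/√(396 mH · 536 nF) = 2170 rad/s.
ζ = (R/2)·√(C/L) = (1340/2)·√(536 nF/396 mH) = 0.779.
t_s ≈ 4/(ζω_n) = 0.00236 s.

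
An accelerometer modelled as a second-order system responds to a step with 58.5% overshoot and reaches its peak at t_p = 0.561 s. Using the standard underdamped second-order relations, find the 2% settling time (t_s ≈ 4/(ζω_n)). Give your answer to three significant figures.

The overshoot fixes ζ = −ln(OS)/√(π²+ln²(OS)) = 0.168.
t_p = π/ω_d ⇒ ω_d = 5.60 rad/s; then ω_n = ω_d/√(1−ζ²) = 5.68 rad/s.
t_s ≈ 4/(ζω_n) = 4/(0.168·5.68) = 4.19 s.

t_s ≈ 4.19 s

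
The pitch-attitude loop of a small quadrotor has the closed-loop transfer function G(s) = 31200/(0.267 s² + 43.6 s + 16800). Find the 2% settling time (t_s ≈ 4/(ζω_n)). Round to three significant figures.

Dividing through by 0.267: denominator becomes s² + 163.3 s + 62920.
So ω_n = √62920 = 251 rad/s and ζ = 163.3/(2·251) = 0.325.
t_s ≈ 4/(ζω_n) = 0.0490 s.

t_s ≈ 0.0490 s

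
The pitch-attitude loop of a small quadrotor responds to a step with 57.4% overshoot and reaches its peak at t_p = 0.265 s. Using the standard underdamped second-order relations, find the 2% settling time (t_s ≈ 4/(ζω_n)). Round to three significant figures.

The overshoot fixes ζ = −ln(OS)/√(π²+ln²(OS)) = 0.174.
t_p = π/ω_d ⇒ ω_d = 11.9 rad/s; then ω_n = ω_d/√(1−ζ²) = 12.0 rad/s.
t_s ≈ 4/(ζω_n) = 4/(0.174·12.0) = 1.91 s.

t_s ≈ 1.91 s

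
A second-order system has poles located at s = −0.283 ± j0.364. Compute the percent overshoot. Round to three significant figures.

%OS ≈ 8.69%

|pole| = ω_n = √(0.283² + 0.364²) = 0.461 rad/s; ζ = cos θ = σ/ω_n = 0.614.
Overshoot: exp(−π·0.614/√(1−0.614²)) = 0.0869, i.e. 8.69%.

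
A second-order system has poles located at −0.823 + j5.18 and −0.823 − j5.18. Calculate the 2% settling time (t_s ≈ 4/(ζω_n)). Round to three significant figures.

t_s ≈ 4.86 s

For poles at −σ ± jω_d, ζω_n = σ = 0.823, so t_s ≈ 4/σ = 4.86 s.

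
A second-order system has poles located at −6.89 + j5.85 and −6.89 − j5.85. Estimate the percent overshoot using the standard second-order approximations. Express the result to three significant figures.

With σ = 6.89, ω_d = 5.85: ω_n = √(σ²+ω_d²) = 9.04 rad/s, ζ = σ/ω_n = 0.762.
%OS = 100 e^{−πζ/√(1−ζ²)} with ζ = 0.762 gives 2.47%.

%OS ≈ 2.47%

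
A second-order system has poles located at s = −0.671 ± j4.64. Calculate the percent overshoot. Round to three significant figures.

The poles are at −σ ± jω_d with σ = 0.671 and ω_d = 4.64, so ω_n = √(σ²+ω_d²) = 4.69 rad/s and ζ = σ/ω_n = 0.143.
Overshoot: exp(−π·0.143/√(1−0.143²)) = 0.635, i.e. 63.5%.

%OS ≈ 63.5%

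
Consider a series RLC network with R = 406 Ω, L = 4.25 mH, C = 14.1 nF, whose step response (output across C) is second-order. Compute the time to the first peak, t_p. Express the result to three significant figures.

For a series RLC circuit (capacitor voltage as output), ω_n = 1/√(LC) = 1/√(4.25 mH · 14.1 nF) = 129000 rad/s.
ζ = (R/2)·√(C/L) = (406/2)·√(14.1 nF/4.25 mH) = 0.370.
ω_d = 129000·√(1 − 0.370²) = 120000 rad/s. t_p = π/ω_d = 0.0000262 s.

t_p ≈ 0.0000262 s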